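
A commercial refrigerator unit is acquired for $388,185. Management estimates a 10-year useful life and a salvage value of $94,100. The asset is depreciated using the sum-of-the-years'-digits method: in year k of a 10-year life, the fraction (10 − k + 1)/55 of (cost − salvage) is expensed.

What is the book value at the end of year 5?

Depreciable base = $388,185 − $94,100 = $294,085.
Sum of the years' digits = 10+9+8+7+6+5+4+3+2+1 = 55.
Year 1: $294,085 × 10/55 = $53,470. Book value $334,715.
Year 2: $294,085 × 9/55 = $48,123. Book value $286,592.
Year 3: $294,085 × 8/55 = $42,776. Book value $243,816.
Year 4: $294,085 × 7/55 = $37,429. Book value $206,387.
Year 5: $294,085 × 6/55 = $32,082. Book value $174,305.

$174,305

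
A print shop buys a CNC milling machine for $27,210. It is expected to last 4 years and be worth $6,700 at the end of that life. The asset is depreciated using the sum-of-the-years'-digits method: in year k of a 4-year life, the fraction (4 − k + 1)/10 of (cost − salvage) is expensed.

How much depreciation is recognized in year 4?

Depreciable base = $27,210 − $6,700 = $20,510.
Sum of the years' digits = 4+3+2+1 = 10.
Year 1: $20,510 × 4/10 = $8,204. Book value $19,006.
Year 2: $20,510 × 3/10 = $6,153. Book value $12,853.
Year 3: $20,510 × 2/10 = $4,102. Book value $8,751.
Year 4: $20,510 × 1/10 = $2,051. Book value $6,700.

$2,051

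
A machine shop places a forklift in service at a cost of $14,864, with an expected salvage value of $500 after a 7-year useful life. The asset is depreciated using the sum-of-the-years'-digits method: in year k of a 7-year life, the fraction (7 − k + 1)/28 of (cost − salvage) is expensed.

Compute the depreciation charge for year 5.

$1,539

Depreciable base = $14,864 − $500 = $14,364.
Sum of the years' digits = 7+6+5+4+3+2+1 = 28.
Year 1: $14,364 × 7/28 = $3,591. Book value $11,273.
Year 2: $14,364 × 6/28 = $3,078. Book value $8,195.
Year 3: $14,364 × 5/28 = $2,565. Book value $5,630.
Year 4: $14,364 × 4/28 = $2,052. Book value $3,578.
Year 5: $14,364 × 3/28 = $1,539. Book value $2,039.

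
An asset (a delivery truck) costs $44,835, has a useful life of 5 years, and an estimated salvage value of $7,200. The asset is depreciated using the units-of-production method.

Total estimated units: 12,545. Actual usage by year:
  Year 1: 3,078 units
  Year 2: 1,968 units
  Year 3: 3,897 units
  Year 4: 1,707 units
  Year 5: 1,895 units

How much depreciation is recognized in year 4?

Depreciable base = $44,835 − $7,200 = $37,635.
Rate = $37,635 / 12,545 units = $3 per unit.
Year 1: 3,078 × $3 = $9,234. Book value $35,601.
Year 2: 1,968 × $3 = $5,904. Book value $29,697.
Year 3: 3,897 × $3 = $11,691. Book value $18,006.
Year 4: 1,707 × $3 = $5,121. Book value $12,885.

$5,121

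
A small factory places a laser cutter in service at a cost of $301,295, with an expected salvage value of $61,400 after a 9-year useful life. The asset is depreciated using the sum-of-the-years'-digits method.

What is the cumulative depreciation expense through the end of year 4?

$159,930

Depreciable base = $301,295 − $61,400 = $239,895.
Sum of the years' digits = 9+8+7+6+5+4+3+2+1 = 45.
Year 1: $239,895 × 9/45 = $47,979. Book value $253,316.
Year 2: $239,895 × 8/45 = $42,648. Book value $210,668.
Year 3: $239,895 × 7/45 = $37,317. Book value $173,351.
Year 4: $239,895 × 6/45 = $31,986. Book value $141,365.
Accumulated through year 4 = $301,295 − $141,365 = $159,930.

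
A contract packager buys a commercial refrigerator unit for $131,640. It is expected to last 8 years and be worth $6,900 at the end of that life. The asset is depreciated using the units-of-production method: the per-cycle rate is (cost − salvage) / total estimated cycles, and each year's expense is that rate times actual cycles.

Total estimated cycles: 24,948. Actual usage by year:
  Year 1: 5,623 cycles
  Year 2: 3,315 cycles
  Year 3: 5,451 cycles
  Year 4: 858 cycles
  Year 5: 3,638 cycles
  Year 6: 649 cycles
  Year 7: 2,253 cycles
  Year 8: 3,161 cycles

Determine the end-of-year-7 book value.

Depreciable base = $131,640 − $6,900 = $124,740.
Rate = $124,740 / 24,948 cycles = $5 per cycle.
Year 1: 5,623 × $5 = $28,115. Book value $103,525.
Year 2: 3,315 × $5 = $16,575. Book value $86,950.
Year 3: 5,451 × $5 = $27,255. Book value $59,695.
Year 4: 858 × $5 = $4,290. Book value $55,405.
Year 5: 3,638 × $5 = $18,190. Book value $37,215.
Year 6: 649 × $5 = $3,245. Book value $33,970.
Year 7: 2,253 × $5 = $11,265. Book value $22,705.

$22,705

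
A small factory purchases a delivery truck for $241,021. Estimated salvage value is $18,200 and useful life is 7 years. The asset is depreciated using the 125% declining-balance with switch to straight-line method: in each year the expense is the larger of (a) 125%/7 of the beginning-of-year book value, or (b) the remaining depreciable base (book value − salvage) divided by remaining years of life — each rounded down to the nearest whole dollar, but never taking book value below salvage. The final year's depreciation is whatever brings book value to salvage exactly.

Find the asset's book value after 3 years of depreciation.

$133,589

Depreciable base = $241,021 − $18,200 = $222,821.
Year 1: DB = ⌊$241,021 × 125%/7⌋ = $43,039; SL = ⌊$222,821/7⌋ = $31,831 → take DB $43,039. Book value $197,982.
Year 2: DB = ⌊$197,982 × 125%/7⌋ = $35,353; SL = ⌊$179,782/6⌋ = $29,963 → take DB $35,353. Book value $162,629.
Year 3: DB = ⌊$162,629 × 125%/7⌋ = $29,040; SL = ⌊$144,429/5⌋ = $28,885 → take DB $29,040. Book value $133,589.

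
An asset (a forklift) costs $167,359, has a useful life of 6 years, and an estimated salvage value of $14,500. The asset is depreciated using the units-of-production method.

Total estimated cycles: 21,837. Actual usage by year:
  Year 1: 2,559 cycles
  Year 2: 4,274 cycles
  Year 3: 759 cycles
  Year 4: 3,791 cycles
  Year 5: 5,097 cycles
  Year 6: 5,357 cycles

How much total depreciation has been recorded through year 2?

Depreciable base = $167,359 − $14,500 = $152,859.
Rate = $152,859 / 21,837 cycles = $7 per cycle.
Year 1: 2,559 × $7 = $17,913. Book value $149,446.
Year 2: 4,274 × $7 = $29,918. Book value $119,528.
Accumulated through year 2 = $167,359 − $119,528 = $47,831.

$47,831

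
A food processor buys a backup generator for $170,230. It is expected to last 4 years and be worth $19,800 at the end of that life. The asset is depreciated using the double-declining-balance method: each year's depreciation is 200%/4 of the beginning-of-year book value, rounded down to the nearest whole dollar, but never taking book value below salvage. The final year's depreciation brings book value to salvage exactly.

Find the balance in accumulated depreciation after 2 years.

Depreciable base = $170,230 − $19,800 = $150,430.
Year 1: ⌊$170,230 × 200%/4⌋ = $85,115. Book value $85,115.
Year 2: ⌊$85,115 × 200%/4⌋ = $42,557. Book value $42,558.
Accumulated through year 2 = $170,230 − $42,558 = $127,672.

$127,672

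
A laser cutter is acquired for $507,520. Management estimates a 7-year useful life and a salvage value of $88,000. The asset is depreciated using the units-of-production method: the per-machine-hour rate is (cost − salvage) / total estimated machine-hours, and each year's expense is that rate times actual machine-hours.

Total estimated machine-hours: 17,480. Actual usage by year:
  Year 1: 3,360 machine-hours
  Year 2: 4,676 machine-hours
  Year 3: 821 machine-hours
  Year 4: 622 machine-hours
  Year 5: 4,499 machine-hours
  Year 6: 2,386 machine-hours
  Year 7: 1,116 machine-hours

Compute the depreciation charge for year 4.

Depreciable base = $507,520 − $88,000 = $419,520.
Rate = $419,520 / 17,480 machine-hours = $24 per machine-hour.
Year 1: 3,360 × $24 = $80,640. Book value $426,880.
Year 2: 4,676 × $24 = $112,224. Book value $314,656.
Year 3: 821 × $24 = $19,704. Book value $294,952.
Year 4: 622 × $24 = $14,928. Book value $280,024.

$14,928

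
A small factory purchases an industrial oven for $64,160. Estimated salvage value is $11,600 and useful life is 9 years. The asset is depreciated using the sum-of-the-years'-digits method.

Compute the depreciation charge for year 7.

$3,504

Depreciable base = $64,160 − $11,600 = $52,560.
Sum of the years' digits = 9+8+7+6+5+4+3+2+1 = 45.
Year 1: $52,560 × 9/45 = $10,512. Book value $53,648.
Year 2: $52,560 × 8/45 = $9,344. Book value $44,304.
Year 3: $52,560 × 7/45 = $8,176. Book value $36,128.
Year 4: $52,560 × 6/45 = $7,008. Book value $29,120.
Year 5: $52,560 × 5/45 = $5,840. Book value $23,280.
Year 6: $52,560 × 4/45 = $4,672. Book value $18,608.
Year 7: $52,560 × 3/45 = $3,504. Book value $15,104.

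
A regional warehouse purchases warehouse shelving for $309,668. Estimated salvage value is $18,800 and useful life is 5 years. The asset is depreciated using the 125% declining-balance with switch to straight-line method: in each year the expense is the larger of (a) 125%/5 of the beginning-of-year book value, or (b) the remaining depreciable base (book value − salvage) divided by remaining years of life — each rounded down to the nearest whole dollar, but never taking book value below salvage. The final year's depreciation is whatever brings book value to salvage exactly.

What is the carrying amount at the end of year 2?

Depreciable base = $309,668 − $18,800 = $290,868.
Year 1: DB = ⌊$309,668 × 125%/5⌋ = $77,417; SL = ⌊$290,868/5⌋ = $58,173 → take DB $77,417. Book value $232,251.
Year 2: DB = ⌊$232,251 × 125%/5⌋ = $58,062; SL = ⌊$213,451/4⌋ = $53,362 → take DB $58,062. Book value $174,189.

$174,189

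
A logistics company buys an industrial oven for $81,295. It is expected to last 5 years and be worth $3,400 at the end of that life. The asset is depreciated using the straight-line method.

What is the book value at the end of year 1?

$65,716

Depreciable base = $81,295 − $3,400 = $77,895.
Annual expense = $77,895 / 5 = $15,579.
End of year 1: book value $65,716.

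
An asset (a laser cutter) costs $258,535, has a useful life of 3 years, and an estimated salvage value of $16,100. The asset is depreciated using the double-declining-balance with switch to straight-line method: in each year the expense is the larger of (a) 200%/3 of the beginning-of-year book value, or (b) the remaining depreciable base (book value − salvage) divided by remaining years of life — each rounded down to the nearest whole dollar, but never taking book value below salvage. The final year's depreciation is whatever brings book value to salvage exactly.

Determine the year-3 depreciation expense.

$12,627

Depreciable base = $258,535 − $16,100 = $242,435.
Year 1: DB = ⌊$258,535 × 200%/3⌋ = $172,356; SL = ⌊$242,435/3⌋ = $80,811 → take DB $172,356. Book value $86,179.
Year 2: DB = ⌊$86,179 × 200%/3⌋ = $57,452; SL = ⌊$70,079/2⌋ = $35,039 → take DB $57,452. Book value $28,727.
Year 3 (final): $28,727 − $16,100 = $12,627. Book value $16,100.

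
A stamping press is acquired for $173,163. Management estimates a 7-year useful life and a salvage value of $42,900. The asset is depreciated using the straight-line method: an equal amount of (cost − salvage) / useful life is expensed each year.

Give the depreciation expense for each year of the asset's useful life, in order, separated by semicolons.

$18,609; $18,609; $18,609; $18,609; $18,609; $18,609; $18,609

Depreciable base = $173,163 − $42,900 = $130,263.
Annual expense = $130,263 / 7 = $18,609.
End of year 1: book value $154,554.
End of year 2: book value $135,945.
End of year 3: book value $117,336.
End of year 4: book value $98,727.
End of year 5: book value $80,118.
End of year 6: book value $61,509.
End of year 7: book value $42,900.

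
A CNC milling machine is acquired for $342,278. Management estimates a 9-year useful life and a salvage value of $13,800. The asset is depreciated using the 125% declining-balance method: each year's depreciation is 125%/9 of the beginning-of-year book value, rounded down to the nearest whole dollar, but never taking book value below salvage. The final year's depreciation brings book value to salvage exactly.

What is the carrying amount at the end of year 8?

Depreciable base = $342,278 − $13,800 = $328,478.
Year 1: ⌊$342,278 × 125%/9⌋ = $47,538. Book value $294,740.
Year 2: ⌊$294,740 × 125%/9⌋ = $40,936. Book value $253,804.
Year 3: ⌊$253,804 × 125%/9⌋ = $35,250. Book value $218,554.
Year 4: ⌊$218,554 × 125%/9⌋ = $30,354. Book value $188,200.
Year 5: ⌊$188,200 × 125%/9⌋ = $26,138. Book value $162,062.
Year 6: ⌊$162,062 × 125%/9⌋ = $22,508. Book value $139,554.
Year 7: ⌊$139,554 × 125%/9⌋ = $19,382. Book value $120,172.
Year 8: ⌊$120,172 × 125%/9⌋ = $16,690. Book value $103,482.

$103,482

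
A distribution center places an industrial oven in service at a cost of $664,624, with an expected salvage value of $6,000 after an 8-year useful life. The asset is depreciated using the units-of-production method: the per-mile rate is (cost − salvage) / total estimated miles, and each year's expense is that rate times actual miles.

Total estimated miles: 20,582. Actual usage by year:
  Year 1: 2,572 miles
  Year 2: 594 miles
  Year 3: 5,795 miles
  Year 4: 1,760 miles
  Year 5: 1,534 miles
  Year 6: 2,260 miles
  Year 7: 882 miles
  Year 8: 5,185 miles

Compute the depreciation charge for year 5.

Depreciable base = $664,624 − $6,000 = $658,624.
Rate = $658,624 / 20,582 miles = $32 per mile.
Year 1: 2,572 × $32 = $82,304. Book value $582,320.
Year 2: 594 × $32 = $19,008. Book value $563,312.
Year 3: 5,795 × $32 = $185,440. Book value $377,872.
Year 4: 1,760 × $32 = $56,320. Book value $321,552.
Year 5: 1,534 × $32 = $49,088. Book value $272,464.

$49,088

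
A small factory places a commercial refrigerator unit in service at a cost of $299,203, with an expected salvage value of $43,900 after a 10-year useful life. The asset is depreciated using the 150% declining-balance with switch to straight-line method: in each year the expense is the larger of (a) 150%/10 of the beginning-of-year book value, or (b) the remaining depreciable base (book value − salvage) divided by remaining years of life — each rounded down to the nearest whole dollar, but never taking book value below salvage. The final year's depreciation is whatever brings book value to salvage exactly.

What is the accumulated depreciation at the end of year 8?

$220,829

Depreciable base = $299,203 − $43,900 = $255,303.
Year 1: DB = ⌊$299,203 × 150%/10⌋ = $44,880; SL = ⌊$255,303/10⌋ = $25,530 → take DB $44,880. Book value $254,323.
Year 2: DB = ⌊$254,323 × 150%/10⌋ = $38,148; SL = ⌊$210,423/9⌋ = $23,380 → take DB $38,148. Book value $216,175.
Year 3: DB = ⌊$216,175 × 150%/10⌋ = $32,426; SL = ⌊$172,275/8⌋ = $21,534 → take DB $32,426. Book value $183,749.
Year 4: DB = ⌊$183,749 × 150%/10⌋ = $27,562; SL = ⌊$139,849/7⌋ = $19,978 → take DB $27,562. Book value $156,187.
Year 5: DB = ⌊$156,187 × 150%/10⌋ = $23,428; SL = ⌊$112,287/6⌋ = $18,714 → take DB $23,428. Book value $132,759.
Year 6: DB = ⌊$132,759 × 150%/10⌋ = $19,913; SL = ⌊$88,859/5⌋ = $17,771 → take DB $19,913. Book value $112,846.
Year 7: DB = ⌊$112,846 × 150%/10⌋ = $16,926; SL = ⌊$68,946/4⌋ = $17,236 → take SL $17,236. Book value $95,610.
Year 8: DB = ⌊$95,610 × 150%/10⌋ = $14,341; SL = ⌊$51,710/3⌋ = $17,236 → take SL $17,236. Book value $78,374.
Accumulated through year 8 = $299,203 − $78,374 = $220,829.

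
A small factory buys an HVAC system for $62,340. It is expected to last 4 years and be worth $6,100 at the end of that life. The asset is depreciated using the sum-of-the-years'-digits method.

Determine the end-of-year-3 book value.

$11,724

Depreciable base = $62,340 − $6,100 = $56,240.
Sum of the years' digits = 4+3+2+1 = 10.
Year 1: $56,240 × 4/10 = $22,496. Book value $39,844.
Year 2: $56,240 × 3/10 = $16,872. Book value $22,972.
Year 3: $56,240 × 2/10 = $11,248. Book value $11,724.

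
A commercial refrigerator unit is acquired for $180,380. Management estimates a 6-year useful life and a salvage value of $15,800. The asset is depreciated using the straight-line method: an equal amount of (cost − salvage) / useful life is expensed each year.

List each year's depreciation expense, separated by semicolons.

$27,430; $27,430; $27,430; $27,430; $27,430; $27,430

Depreciable base = $180,380 − $15,800 = $164,580.
Annual expense = $164,580 / 6 = $27,430.
End of year 1: book value $152,950.
End of year 2: book value $125,520.
End of year 3: book value $98,090.
End of year 4: book value $70,660.
End of year 5: book value $43,230.
End of year 6: book value $15,800.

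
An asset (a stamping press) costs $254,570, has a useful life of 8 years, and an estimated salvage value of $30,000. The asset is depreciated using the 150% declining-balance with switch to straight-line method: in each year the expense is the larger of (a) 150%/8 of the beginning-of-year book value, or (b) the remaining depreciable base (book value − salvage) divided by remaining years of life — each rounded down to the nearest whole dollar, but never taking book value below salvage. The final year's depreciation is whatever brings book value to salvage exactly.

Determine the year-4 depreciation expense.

Depreciable base = $254,570 − $30,000 = $224,570.
Year 1: DB = ⌊$254,570 × 150%/8⌋ = $47,731; SL = ⌊$224,570/8⌋ = $28,071 → take DB $47,731. Book value $206,839.
Year 2: DB = ⌊$206,839 × 150%/8⌋ = $38,782; SL = ⌊$176,839/7⌋ = $25,262 → take DB $38,782. Book value $168,057.
Year 3: DB = ⌊$168,057 × 150%/8⌋ = $31,510; SL = ⌊$138,057/6⌋ = $23,009 → take DB $31,510. Book value $136,547.
Year 4: DB = ⌊$136,547 × 150%/8⌋ = $25,602; SL = ⌊$106,547/5⌋ = $21,309 → take DB $25,602. Book value $110,945.

$25,602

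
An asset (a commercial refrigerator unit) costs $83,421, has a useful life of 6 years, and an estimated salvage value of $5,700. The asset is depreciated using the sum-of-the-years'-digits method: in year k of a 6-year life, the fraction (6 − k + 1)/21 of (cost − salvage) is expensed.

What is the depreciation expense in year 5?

$7,402

Depreciable base = $83,421 − $5,700 = $77,721.
Sum of the years' digits = 6+5+4+3+2+1 = 21.
Year 1: $77,721 × 6/21 = $22,206. Book value $61,215.
Year 2: $77,721 × 5/21 = $18,505. Book value $42,710.
Year 3: $77,721 × 4/21 = $14,804. Book value $27,906.
Year 4: $77,721 × 3/21 = $11,103. Book value $16,803.
Year 5: $77,721 × 2/21 = $7,402. Book value $9,401.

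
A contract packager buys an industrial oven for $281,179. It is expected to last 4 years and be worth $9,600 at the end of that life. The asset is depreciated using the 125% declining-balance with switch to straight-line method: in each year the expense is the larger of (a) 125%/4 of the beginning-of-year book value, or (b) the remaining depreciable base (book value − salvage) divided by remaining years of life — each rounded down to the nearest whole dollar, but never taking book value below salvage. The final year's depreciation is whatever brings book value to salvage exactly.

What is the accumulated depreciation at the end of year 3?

Depreciable base = $281,179 − $9,600 = $271,579.
Year 1: DB = ⌊$281,179 × 125%/4⌋ = $87,868; SL = ⌊$271,579/4⌋ = $67,894 → take DB $87,868. Book value $193,311.
Year 2: DB = ⌊$193,311 × 125%/4⌋ = $60,409; SL = ⌊$183,711/3⌋ = $61,237 → take SL $61,237. Book value $132,074.
Year 3: DB = ⌊$132,074 × 125%/4⌋ = $41,273; SL = ⌊$122,474/2⌋ = $61,237 → take SL $61,237. Book value $70,837.
Accumulated through year 3 = $281,179 − $70,837 = $210,342.

$210,342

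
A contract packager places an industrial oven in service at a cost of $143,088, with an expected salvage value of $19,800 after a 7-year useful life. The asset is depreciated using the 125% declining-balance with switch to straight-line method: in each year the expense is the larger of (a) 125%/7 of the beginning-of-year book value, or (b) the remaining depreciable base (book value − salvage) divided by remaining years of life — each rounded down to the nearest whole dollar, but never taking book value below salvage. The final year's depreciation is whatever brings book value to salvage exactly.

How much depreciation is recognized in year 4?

Depreciable base = $143,088 − $19,800 = $123,288.
Year 1: DB = ⌊$143,088 × 125%/7⌋ = $25,551; SL = ⌊$123,288/7⌋ = $17,612 → take DB $25,551. Book value $117,537.
Year 2: DB = ⌊$117,537 × 125%/7⌋ = $20,988; SL = ⌊$97,737/6⌋ = $16,289 → take DB $20,988. Book value $96,549.
Year 3: DB = ⌊$96,549 × 125%/7⌋ = $17,240; SL = ⌊$76,749/5⌋ = $15,349 → take DB $17,240. Book value $79,309.
Year 4: DB = ⌊$79,309 × 125%/7⌋ = $14,162; SL = ⌊$59,509/4⌋ = $14,877 → take SL $14,877. Book value $64,432.

$14,877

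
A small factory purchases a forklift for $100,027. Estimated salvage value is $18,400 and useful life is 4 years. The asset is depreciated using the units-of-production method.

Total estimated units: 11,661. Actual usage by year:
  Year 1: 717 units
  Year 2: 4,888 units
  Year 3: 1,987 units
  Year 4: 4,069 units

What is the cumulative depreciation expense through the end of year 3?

$53,144

Depreciable base = $100,027 − $18,400 = $81,627.
Rate = $81,627 / 11,661 units = $7 per unit.
Year 1: 717 × $7 = $5,019. Book value $95,008.
Year 2: 4,888 × $7 = $34,216. Book value $60,792.
Year 3: 1,987 × $7 = $13,909. Book value $46,883.
Accumulated through year 3 = $100,027 − $46,883 = $53,144.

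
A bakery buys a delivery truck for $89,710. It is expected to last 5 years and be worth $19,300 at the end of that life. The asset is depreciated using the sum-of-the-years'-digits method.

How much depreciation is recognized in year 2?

Depreciable base = $89,710 − $19,300 = $70,410.
Sum of the years' digits = 5+4+3+2+1 = 15.
Year 1: $70,410 × 5/15 = $23,470. Book value $66,240.
Year 2: $70,410 × 4/15 = $18,776. Book value $47,464.

$18,776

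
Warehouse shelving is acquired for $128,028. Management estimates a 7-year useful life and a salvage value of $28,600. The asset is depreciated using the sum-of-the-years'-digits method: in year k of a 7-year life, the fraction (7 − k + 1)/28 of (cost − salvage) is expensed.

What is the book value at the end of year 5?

Depreciable base = $128,028 − $28,600 = $99,428.
Sum of the years' digits = 7+6+5+4+3+2+1 = 28.
Year 1: $99,428 × 7/28 = $24,857. Book value $103,171.
Year 2: $99,428 × 6/28 = $21,306. Book value $81,865.
Year 3: $99,428 × 5/28 = $17,755. Book value $64,110.
Year 4: $99,428 × 4/28 = $14,204. Book value $49,906.
Year 5: $99,428 × 3/28 = $10,653. Book value $39,253.

$39,253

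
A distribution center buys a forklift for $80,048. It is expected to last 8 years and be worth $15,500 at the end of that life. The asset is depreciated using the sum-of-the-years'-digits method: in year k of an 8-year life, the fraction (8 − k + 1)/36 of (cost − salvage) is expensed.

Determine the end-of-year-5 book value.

$26,258

Depreciable base = $80,048 − $15,500 = $64,548.
Sum of the years' digits = 8+7+6+5+4+3+2+1 = 36.
Year 1: $64,548 × 8/36 = $14,344. Book value $65,704.
Year 2: $64,548 × 7/36 = $12,551. Book value $53,153.
Year 3: $64,548 × 6/36 = $10,758. Book value $42,395.
Year 4: $64,548 × 5/36 = $8,965. Book value $33,430.
Year 5: $64,548 × 4/36 = $7,172. Book value $26,258.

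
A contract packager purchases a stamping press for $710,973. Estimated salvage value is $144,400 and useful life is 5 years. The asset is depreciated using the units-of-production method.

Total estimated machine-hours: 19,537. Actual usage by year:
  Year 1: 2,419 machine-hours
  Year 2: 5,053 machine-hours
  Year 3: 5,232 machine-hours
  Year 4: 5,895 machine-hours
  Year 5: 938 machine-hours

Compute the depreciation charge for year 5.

$27,202

Depreciable base = $710,973 − $144,400 = $566,573.
Rate = $566,573 / 19,537 machine-hours = $29 per machine-hour.
Year 1: 2,419 × $29 = $70,151. Book value $640,822.
Year 2: 5,053 × $29 = $146,537. Book value $494,285.
Year 3: 5,232 × $29 = $151,728. Book value $342,557.
Year 4: 5,895 × $29 = $170,955. Book value $171,602.
Year 5: 938 × $29 = $27,202. Book value $144,400.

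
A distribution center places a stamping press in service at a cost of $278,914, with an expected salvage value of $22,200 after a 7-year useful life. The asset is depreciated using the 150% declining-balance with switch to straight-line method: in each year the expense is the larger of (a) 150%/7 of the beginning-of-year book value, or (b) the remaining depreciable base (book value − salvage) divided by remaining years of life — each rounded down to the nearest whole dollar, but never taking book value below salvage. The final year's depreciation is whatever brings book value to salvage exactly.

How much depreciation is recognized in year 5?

Depreciable base = $278,914 − $22,200 = $256,714.
Year 1: DB = ⌊$278,914 × 150%/7⌋ = $59,767; SL = ⌊$256,714/7⌋ = $36,673 → take DB $59,767. Book value $219,147.
Year 2: DB = ⌊$219,147 × 150%/7⌋ = $46,960; SL = ⌊$196,947/6⌋ = $32,824 → take DB $46,960. Book value $172,187.
Year 3: DB = ⌊$172,187 × 150%/7⌋ = $36,897; SL = ⌊$149,987/5⌋ = $29,997 → take DB $36,897. Book value $135,290.
Year 4: DB = ⌊$135,290 × 150%/7⌋ = $28,990; SL = ⌊$113,090/4⌋ = $28,272 → take DB $28,990. Book value $106,300.
Year 5: DB = ⌊$106,300 × 150%/7⌋ = $22,778; SL = ⌊$84,100/3⌋ = $28,033 → take SL $28,033. Book value $78,267.

$28,033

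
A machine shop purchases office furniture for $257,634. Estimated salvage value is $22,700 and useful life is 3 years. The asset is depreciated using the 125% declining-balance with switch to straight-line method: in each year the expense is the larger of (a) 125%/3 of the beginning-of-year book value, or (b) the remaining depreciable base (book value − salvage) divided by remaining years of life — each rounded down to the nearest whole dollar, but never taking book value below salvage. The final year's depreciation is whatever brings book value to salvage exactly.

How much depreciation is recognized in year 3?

Depreciable base = $257,634 − $22,700 = $234,934.
Year 1: DB = ⌊$257,634 × 125%/3⌋ = $107,347; SL = ⌊$234,934/3⌋ = $78,311 → take DB $107,347. Book value $150,287.
Year 2: DB = ⌊$150,287 × 125%/3⌋ = $62,619; SL = ⌊$127,587/2⌋ = $63,793 → take SL $63,793. Book value $86,494.
Year 3 (final): $86,494 − $22,700 = $63,794. Book value $22,700.

$63,794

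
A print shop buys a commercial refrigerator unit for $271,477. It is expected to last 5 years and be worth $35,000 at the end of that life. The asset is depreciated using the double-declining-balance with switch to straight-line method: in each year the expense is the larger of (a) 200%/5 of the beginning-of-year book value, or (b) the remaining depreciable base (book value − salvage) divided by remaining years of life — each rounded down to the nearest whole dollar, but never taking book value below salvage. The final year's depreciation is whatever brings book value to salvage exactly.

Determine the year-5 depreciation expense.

Depreciable base = $271,477 − $35,000 = $236,477.
Year 1: DB = ⌊$271,477 × 200%/5⌋ = $108,590; SL = ⌊$236,477/5⌋ = $47,295 → take DB $108,590. Book value $162,887.
Year 2: DB = ⌊$162,887 × 200%/5⌋ = $65,154; SL = ⌊$127,887/4⌋ = $31,971 → take DB $65,154. Book value $97,733.
Year 3: DB = ⌊$97,733 × 200%/5⌋ = $39,093; SL = ⌊$62,733/3⌋ = $20,911 → take DB $39,093. Book value $58,640.
Year 4: DB = ⌊$58,640 × 200%/5⌋ = $23,456; SL = ⌊$23,640/2⌋ = $11,820 → take DB $23,456. Book value $35,184.
Year 5 (final): $35,184 − $35,000 = $184. Book value $35,000.

$184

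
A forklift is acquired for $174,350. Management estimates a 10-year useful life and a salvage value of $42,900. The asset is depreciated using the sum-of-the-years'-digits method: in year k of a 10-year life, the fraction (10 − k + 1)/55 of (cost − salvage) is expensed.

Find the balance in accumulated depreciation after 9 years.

Depreciable base = $174,350 − $42,900 = $131,450.
Sum of the years' digits = 10+9+8+7+6+5+4+3+2+1 = 55.
Year 1: $131,450 × 10/55 = $23,900. Book value $150,450.
Year 2: $131,450 × 9/55 = $21,510. Book value $128,940.
Year 3: $131,450 × 8/55 = $19,120. Book value $109,820.
Year 4: $131,450 × 7/55 = $16,730. Book value $93,090.
Year 5: $131,450 × 6/55 = $14,340. Book value $78,750.
Year 6: $131,450 × 5/55 = $11,950. Book value $66,800.
Year 7: $131,450 × 4/55 = $9,560. Book value $57,240.
Year 8: $131,450 × 3/55 = $7,170. Book value $50,070.
Year 9: $131,450 × 2/55 = $4,780. Book value $45,290.
Accumulated through year 9 = $174,350 − $45,290 = $129,060.

$129,060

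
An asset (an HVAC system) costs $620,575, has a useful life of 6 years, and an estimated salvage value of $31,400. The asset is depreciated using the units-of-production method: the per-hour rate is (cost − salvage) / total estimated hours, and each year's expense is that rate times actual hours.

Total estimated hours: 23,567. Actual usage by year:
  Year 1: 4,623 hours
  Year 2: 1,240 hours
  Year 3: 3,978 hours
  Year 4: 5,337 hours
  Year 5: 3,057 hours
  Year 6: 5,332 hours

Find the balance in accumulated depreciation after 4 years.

Depreciable base = $620,575 − $31,400 = $589,175.
Rate = $589,175 / 23,567 hours = $25 per hour.
Year 1: 4,623 × $25 = $115,575. Book value $505,000.
Year 2: 1,240 × $25 = $31,000. Book value $474,000.
Year 3: 3,978 × $25 = $99,450. Book value $374,550.
Year 4: 5,337 × $25 = $133,425. Book value $241,125.
Accumulated through year 4 = $620,575 − $241,125 = $379,450.

$379,450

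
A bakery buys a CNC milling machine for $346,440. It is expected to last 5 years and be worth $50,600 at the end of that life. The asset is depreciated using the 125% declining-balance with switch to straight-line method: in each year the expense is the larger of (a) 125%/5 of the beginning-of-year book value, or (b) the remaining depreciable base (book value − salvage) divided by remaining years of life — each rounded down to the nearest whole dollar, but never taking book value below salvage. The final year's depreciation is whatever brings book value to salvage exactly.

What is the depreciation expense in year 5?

Depreciable base = $346,440 − $50,600 = $295,840.
Year 1: DB = ⌊$346,440 × 125%/5⌋ = $86,610; SL = ⌊$295,840/5⌋ = $59,168 → take DB $86,610. Book value $259,830.
Year 2: DB = ⌊$259,830 × 125%/5⌋ = $64,957; SL = ⌊$209,230/4⌋ = $52,307 → take DB $64,957. Book value $194,873.
Year 3: DB = ⌊$194,873 × 125%/5⌋ = $48,718; SL = ⌊$144,273/3⌋ = $48,091 → take DB $48,718. Book value $146,155.
Year 4: DB = ⌊$146,155 × 125%/5⌋ = $36,538; SL = ⌊$95,555/2⌋ = $47,777 → take SL $47,777. Book value $98,378.
Year 5 (final): $98,378 − $50,600 = $47,778. Book value $50,600.

$47,778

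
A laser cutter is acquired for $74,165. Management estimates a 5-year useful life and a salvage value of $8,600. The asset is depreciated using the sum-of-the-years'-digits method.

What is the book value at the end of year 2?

Depreciable base = $74,165 − $8,600 = $65,565.
Sum of the years' digits = 5+4+3+2+1 = 15.
Year 1: $65,565 × 5/15 = $21,855. Book value $52,310.
Year 2: $65,565 × 4/15 = $17,484. Book value $34,826.

$34,826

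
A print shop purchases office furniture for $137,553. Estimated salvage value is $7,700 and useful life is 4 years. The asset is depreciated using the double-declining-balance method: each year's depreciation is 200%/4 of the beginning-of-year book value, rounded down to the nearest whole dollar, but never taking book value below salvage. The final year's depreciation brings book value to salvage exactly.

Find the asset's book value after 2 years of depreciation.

Depreciable base = $137,553 − $7,700 = $129,853.
Year 1: ⌊$137,553 × 200%/4⌋ = $68,776. Book value $68,777.
Year 2: ⌊$68,777 × 200%/4⌋ = $34,388. Book value $34,389.

$34,389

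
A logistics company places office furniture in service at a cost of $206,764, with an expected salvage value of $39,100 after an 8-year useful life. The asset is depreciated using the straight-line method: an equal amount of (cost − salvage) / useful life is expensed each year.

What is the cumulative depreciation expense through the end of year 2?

$41,916

Depreciable base = $206,764 − $39,100 = $167,664.
Annual expense = $167,664 / 8 = $20,958.
End of year 1: book value $185,806.
End of year 2: book value $164,848.
Accumulated through year 2 = $206,764 − $164,848 = $41,916.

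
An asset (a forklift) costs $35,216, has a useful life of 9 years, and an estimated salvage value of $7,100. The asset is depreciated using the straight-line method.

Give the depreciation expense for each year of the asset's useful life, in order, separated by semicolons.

$3,124; $3,124; $3,124; $3,124; $3,124; $3,124; $3,124; $3,124; $3,124

Depreciable base = $35,216 − $7,100 = $28,116.
Annual expense = $28,116 / 9 = $3,124.
End of year 1: book value $32,092.
End of year 2: book value $28,968.
End of year 3: book value $25,844.
End of year 4: book value $22,720.
End of year 5: book value $19,596.
End of year 6: book value $16,472.
End of year 7: book value $13,348.
End of year 8: book value $10,224.
End of year 9: book value $7,100.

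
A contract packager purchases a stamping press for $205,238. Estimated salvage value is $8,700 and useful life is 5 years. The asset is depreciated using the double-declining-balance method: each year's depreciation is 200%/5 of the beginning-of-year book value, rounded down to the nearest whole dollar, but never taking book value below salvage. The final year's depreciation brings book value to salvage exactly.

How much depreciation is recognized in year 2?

Depreciable base = $205,238 − $8,700 = $196,538.
Year 1: ⌊$205,238 × 200%/5⌋ = $82,095. Book value $123,143.
Year 2: ⌊$123,143 × 200%/5⌋ = $49,257. Book value $73,886.

$49,257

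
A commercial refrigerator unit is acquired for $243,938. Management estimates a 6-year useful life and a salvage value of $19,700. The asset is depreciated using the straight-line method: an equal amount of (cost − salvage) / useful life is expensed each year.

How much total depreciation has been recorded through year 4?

$149,492

Depreciable base = $243,938 − $19,700 = $224,238.
Annual expense = $224,238 / 6 = $37,373.
End of year 1: book value $206,565.
End of year 2: book value $169,192.
End of year 3: book value $131,819.
End of year 4: book value $94,446.
Accumulated through year 4 = $243,938 − $94,446 = $149,492.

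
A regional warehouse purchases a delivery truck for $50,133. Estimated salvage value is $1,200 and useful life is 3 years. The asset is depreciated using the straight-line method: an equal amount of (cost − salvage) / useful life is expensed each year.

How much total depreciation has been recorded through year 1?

$16,311

Depreciable base = $50,133 − $1,200 = $48,933.
Annual expense = $48,933 / 3 = $16,311.
End of year 1: book value $33,822.
Accumulated through year 1 = $50,133 − $33,822 = $16,311.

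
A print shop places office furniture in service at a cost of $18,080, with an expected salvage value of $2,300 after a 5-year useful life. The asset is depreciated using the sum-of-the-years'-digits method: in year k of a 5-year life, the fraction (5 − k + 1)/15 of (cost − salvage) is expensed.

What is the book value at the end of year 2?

$8,612

Depreciable base = $18,080 − $2,300 = $15,780.
Sum of the years' digits = 5+4+3+2+1 = 15.
Year 1: $15,780 × 5/15 = $5,260. Book value $12,820.
Year 2: $15,780 × 4/15 = $4,208. Book value $8,612.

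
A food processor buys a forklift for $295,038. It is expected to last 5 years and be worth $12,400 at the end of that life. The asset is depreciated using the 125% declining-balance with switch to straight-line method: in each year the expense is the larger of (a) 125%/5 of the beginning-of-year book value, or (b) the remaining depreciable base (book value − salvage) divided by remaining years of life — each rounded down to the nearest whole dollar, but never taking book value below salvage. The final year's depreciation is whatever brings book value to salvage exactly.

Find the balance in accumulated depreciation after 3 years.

Depreciable base = $295,038 − $12,400 = $282,638.
Year 1: DB = ⌊$295,038 × 125%/5⌋ = $73,759; SL = ⌊$282,638/5⌋ = $56,527 → take DB $73,759. Book value $221,279.
Year 2: DB = ⌊$221,279 × 125%/5⌋ = $55,319; SL = ⌊$208,879/4⌋ = $52,219 → take DB $55,319. Book value $165,960.
Year 3: DB = ⌊$165,960 × 125%/5⌋ = $41,490; SL = ⌊$153,560/3⌋ = $51,186 → take SL $51,186. Book value $114,774.
Accumulated through year 3 = $295,038 − $114,774 = $180,264.

$180,264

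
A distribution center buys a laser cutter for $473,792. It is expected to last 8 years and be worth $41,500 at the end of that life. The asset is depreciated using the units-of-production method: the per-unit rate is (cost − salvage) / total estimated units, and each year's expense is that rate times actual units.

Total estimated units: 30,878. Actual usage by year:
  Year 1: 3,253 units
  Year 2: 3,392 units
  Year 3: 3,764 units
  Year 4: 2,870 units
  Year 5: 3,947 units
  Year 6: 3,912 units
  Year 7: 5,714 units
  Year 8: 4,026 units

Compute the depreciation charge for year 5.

$55,258

Depreciable base = $473,792 − $41,500 = $432,292.
Rate = $432,292 / 30,878 units = $14 per unit.
Year 1: 3,253 × $14 = $45,542. Book value $428,250.
Year 2: 3,392 × $14 = $47,488. Book value $380,762.
Year 3: 3,764 × $14 = $52,696. Book value $328,066.
Year 4: 2,870 × $14 = $40,180. Book value $287,886.
Year 5: 3,947 × $14 = $55,258. Book value $232,628.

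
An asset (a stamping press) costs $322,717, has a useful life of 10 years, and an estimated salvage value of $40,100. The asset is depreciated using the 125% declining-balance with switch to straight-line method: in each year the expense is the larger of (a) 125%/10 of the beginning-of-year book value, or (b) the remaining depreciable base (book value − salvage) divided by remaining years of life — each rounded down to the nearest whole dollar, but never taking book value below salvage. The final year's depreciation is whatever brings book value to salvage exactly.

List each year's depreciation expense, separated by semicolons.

Depreciable base = $322,717 − $40,100 = $282,617.
Year 1: DB = ⌊$322,717 × 125%/10⌋ = $40,339; SL = ⌊$282,617/10⌋ = $28,261 → take DB $40,339. Book value $282,378.
Year 2: DB = ⌊$282,378 × 125%/10⌋ = $35,297; SL = ⌊$242,278/9⌋ = $26,919 → take DB $35,297. Book value $247,081.
Year 3: DB = ⌊$247,081 × 125%/10⌋ = $30,885; SL = ⌊$206,981/8⌋ = $25,872 → take DB $30,885. Book value $216,196.
Year 4: DB = ⌊$216,196 × 125%/10⌋ = $27,024; SL = ⌊$176,096/7⌋ = $25,156 → take DB $27,024. Book value $189,172.
Year 5: DB = ⌊$189,172 × 125%/10⌋ = $23,646; SL = ⌊$149,072/6⌋ = $24,845 → take SL $24,845. Book value $164,327.
Year 6: DB = ⌊$164,327 × 125%/10⌋ = $20,540; SL = ⌊$124,227/5⌋ = $24,845 → take SL $24,845. Book value $139,482.
Year 7: DB = ⌊$139,482 × 125%/10⌋ = $17,435; SL = ⌊$99,382/4⌋ = $24,845 → take SL $24,845. Book value $114,637.
Year 8: DB = ⌊$114,637 × 125%/10⌋ = $14,329; SL = ⌊$74,537/3⌋ = $24,845 → take SL $24,845. Book value $89,792.
Year 9: DB = ⌊$89,792 × 125%/10⌋ = $11,224; SL = ⌊$49,692/2⌋ = $24,846 → take SL $24,846. Book value $64,946.
Year 10 (final): $64,946 − $40,100 = $24,846. Book value $40,100.

$40,339; $35,297; $30,885; $27,024; $24,845; $24,845; $24,845; $24,845; $24,846; $24,846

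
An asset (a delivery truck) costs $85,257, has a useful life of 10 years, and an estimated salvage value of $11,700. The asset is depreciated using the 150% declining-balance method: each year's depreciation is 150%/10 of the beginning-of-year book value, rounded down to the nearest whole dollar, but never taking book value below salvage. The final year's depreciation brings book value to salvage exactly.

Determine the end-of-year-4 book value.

Depreciable base = $85,257 − $11,700 = $73,557.
Year 1: ⌊$85,257 × 150%/10⌋ = $12,788. Book value $72,469.
Year 2: ⌊$72,469 × 150%/10⌋ = $10,870. Book value $61,599.
Year 3: ⌊$61,599 × 150%/10⌋ = $9,239. Book value $52,360.
Year 4: ⌊$52,360 × 150%/10⌋ = $7,854. Book value $44,506.

$44,506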